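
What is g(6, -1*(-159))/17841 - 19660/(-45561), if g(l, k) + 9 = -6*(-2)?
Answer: 116963581/270951267 ≈ 0.43168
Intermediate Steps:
g(l, k) = 3 (g(l, k) = -9 - 6*(-2) = -9 + 12 = 3)
g(6, -1*(-159))/17841 - 19660/(-45561) = 3/17841 - 19660/(-45561) = 3*(1/17841) - 19660*(-1/45561) = 1/5947 + 19660/45561 = 116963581/270951267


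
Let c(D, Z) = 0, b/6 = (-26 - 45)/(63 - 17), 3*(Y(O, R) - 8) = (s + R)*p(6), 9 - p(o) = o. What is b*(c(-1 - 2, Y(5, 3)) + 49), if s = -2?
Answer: -10437/23 ≈ -453.78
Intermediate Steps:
p(o) = 9 - o
Y(O, R) = 6 + R (Y(O, R) = 8 + ((-2 + R)*(9 - 1*6))/3 = 8 + ((-2 + R)*(9 - 6))/3 = 8 + ((-2 + R)*3)/3 = 8 + (-6 + 3*R)/3 = 8 + (-2 + R) = 6 + R)
b = -213/23 (b = 6*((-26 - 45)/(63 - 17)) = 6*(-71/46) = -213/23 ≈ -9.2609)
b*(c(-1 - 2, Y(5, 3)) + 49) = -213*(0 + 49)/23 = -213/23*49 = -10437/23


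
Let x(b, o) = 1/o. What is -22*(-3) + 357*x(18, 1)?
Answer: 423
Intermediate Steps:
-22*(-3) + 357*x(18, 1) = -22*(-3) + 357/1 = 66 + 357*1 = 66 + 357 = 423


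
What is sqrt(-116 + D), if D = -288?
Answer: 2*I*sqrt(101) ≈ 20.1*I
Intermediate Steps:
sqrt(-116 + D) = sqrt(-116 - 288) = sqrt(-404) = 2*I*sqrt(101)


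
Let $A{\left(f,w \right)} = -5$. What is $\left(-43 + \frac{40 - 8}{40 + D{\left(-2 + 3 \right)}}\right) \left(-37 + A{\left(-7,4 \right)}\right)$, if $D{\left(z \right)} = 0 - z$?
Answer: $\frac{23030}{13} \approx 1771.5$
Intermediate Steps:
$D{\left(z \right)} = - z$
$\left(-43 + \frac{40 - 8}{40 + D{\left(-2 + 3 \right)}}\right) \left(-37 + A{\left(-7,4 \right)}\right) = \left(-43 + \frac{40 - 8}{40 - \left(-2 + 3\right)}\right) \left(-37 - 5\right) = \left(-43 + \frac{32}{40 - 1}\right) \left(-42\right) = \left(-43 + \frac{32}{39}\right) \left(-42\right) = \left(- \frac{1645}{39}\right) \left(-42\right) = \frac{23030}{13}$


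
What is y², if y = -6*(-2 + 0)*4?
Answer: 2304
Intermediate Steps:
y = 48 (y = -(-12)*4 = -6*(-8) = 48)
y² = 48² = 2304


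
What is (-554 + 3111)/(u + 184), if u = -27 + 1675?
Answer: 2557/1832 ≈ 1.3957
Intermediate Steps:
u = 1648
(-554 + 3111)/(u + 184) = (-554 + 3111)/(1648 + 184) = 2557/1832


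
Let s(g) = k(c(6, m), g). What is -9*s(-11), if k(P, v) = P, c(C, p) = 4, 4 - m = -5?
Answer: -36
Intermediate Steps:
m = 9 (m = 4 - 1*(-5) = 4 + 5 = 9)
s(g) = 4
-9*s(-11) = -9*4 = -36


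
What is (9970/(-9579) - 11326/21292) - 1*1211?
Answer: -123655785671/101978034 ≈ -1212.6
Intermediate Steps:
(9970/(-9579) - 11326/21292) - 1*1211 = (9970*(-1/9579) - 11326*1/21292) - 1211 = (-9970/9579 - 5663/10646) - 1211 = -160386497/101978034 - 1211 = -123655785671/101978034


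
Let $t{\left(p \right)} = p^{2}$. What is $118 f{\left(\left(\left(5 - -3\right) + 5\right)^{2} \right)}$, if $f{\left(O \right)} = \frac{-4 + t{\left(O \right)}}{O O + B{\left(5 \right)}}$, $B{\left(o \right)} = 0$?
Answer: $\frac{3369726}{28561} \approx 117.98$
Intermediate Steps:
$f{\left(O \right)} = \frac{-4 + O^{2}}{O^{2}}$ ($f{\left(O \right)} = \frac{-4 + O^{2}}{O O + 0} = \frac{-4 + O^{2}}{O^{2} + 0} = \frac{-4 + O^{2}}{O^{2}}$)
$118 f{\left(\left(\left(5 - -3\right) + 5\right)^{2} \right)} = 118 \left(1 - \frac{4}{\left(\left(5 - -3\right) + 5\right)^{4}}\right) = 118 \left(1 - \frac{4}{\left(\left(5 + 3\right) + 5\right)^{4}}\right) = 118 \left(1 - \frac{4}{\left(8 + 5\right)^{4}}\right) = 118 \left(1 - \frac{4}{28561}\right) = 118 \cdot \frac{28557}{28561} = \frac{3369726}{28561}$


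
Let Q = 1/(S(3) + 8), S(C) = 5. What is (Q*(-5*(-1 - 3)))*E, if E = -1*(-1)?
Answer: 20/13 ≈ 1.5385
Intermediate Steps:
E = 1
Q = 1/13 (Q = 1/(5 + 8) = 1/13 ≈ 0.076923)
(Q*(-5*(-1 - 3)))*E = ((-5*(-1 - 3))/13)*1 = ((-5*(-4))/13)*1 = ((1/13)*20)*1 = (20/13)*1 = 20/13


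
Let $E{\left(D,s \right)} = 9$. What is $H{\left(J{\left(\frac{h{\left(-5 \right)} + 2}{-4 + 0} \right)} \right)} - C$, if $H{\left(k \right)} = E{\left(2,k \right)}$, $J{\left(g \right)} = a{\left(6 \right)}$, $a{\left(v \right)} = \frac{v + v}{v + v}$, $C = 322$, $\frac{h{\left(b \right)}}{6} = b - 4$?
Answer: $-313$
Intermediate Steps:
$h{\left(b \right)} = -24 + 6 b$ ($h{\left(b \right)} = 6 \left(b - 4\right) = 6 \left(-4 + b\right) = -24 + 6 b$)
$a{\left(v \right)} = 1$ ($a{\left(v \right)} = \frac{2 v}{2 v} = 2 v \frac{1}{2 v} = 1$)
$J{\left(g \right)} = 1$
$H{\left(k \right)} = 9$
$H{\left(J{\left(\frac{h{\left(-5 \right)} + 2}{-4 + 0} \right)} \right)} - C = 9 - 322 = -313$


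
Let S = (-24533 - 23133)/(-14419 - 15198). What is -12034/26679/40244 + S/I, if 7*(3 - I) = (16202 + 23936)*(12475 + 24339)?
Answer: -37643247939083405/3356235660013725988758 ≈ -1.1216e-5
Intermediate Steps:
S = 47666/29617 (S = -47666/(-29617) = -47666*(-1/29617) = 47666/29617 ≈ 1.6094)
I = -211091473 (I = 3 - (16202 + 23936)*(12475 + 24339)/7 = 3 - 5734*36814 = 3 - 1/7*1477640332 = 3 - 211091476 = -211091473)
-12034/26679/40244 + S/I = -12034/26679/40244 + (47666/29617)/(-211091473) = -12034*1/26679*(1/40244) + (47666/29617)*(-1/211091473) = -12034/26679*1/40244 - 47666/6251896155841 = -6017/536834838 - 47666/6251896155841 = -37643247939083405/3356235660013725988758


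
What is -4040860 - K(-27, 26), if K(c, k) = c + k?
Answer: -4040859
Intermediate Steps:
-4040860 - K(-27, 26) = -4040860 - (-27 + 26) = -4040860 - 1*(-1) = -4040860 + 1 = -4040859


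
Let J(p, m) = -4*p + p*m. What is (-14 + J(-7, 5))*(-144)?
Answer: 3024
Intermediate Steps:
J(p, m) = -4*p + m*p
(-14 + J(-7, 5))*(-144) = (-14 - 7*(-4 + 5))*(-144) = (-14 - 7*1)*(-144) = (-14 - 7)*(-144) = -21*(-144) = 3024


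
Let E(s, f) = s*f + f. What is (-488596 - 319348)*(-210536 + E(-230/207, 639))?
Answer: 170158662008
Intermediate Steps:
E(s, f) = f + f*s (E(s, f) = f*s + f = f + f*s)
(-488596 - 319348)*(-210536 + E(-230/207, 639)) = (-488596 - 319348)*(-210536 + 639*(1 - 230/207)) = -807944*(-210536 + 639*(1 - 230*1/207)) = -807944*(-210536 + 639*(1 - 10/9)) = -807944*(-210536 + 639*(-⅑)) = -807944*(-210536 - 71) = -807944*(-210607) = 170158662008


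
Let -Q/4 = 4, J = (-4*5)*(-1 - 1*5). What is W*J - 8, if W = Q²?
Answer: 30712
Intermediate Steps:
J = 120 (J = -20*(-1 - 5) = -20*(-6) = 120)
Q = -16 (Q = -4*4 = -16)
W = 256 (W = (-16)² = 256)
W*J - 8 = 256*120 - 8 = 30720 - 8 = 30712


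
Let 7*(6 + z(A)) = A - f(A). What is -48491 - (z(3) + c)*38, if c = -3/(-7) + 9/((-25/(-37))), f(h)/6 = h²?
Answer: -8489003/175 ≈ -48509.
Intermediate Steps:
f(h) = 6*h²
c = 2406/175 (c = -3*(-⅐) + 9/((-25*(-1/37))) = 3/7 + 9/(25/37) = 3/7 + 9*(37/25) = 3/7 + 333/25 = 2406/175 ≈ 13.749)
z(A) = -6 - 6*A²/7 + A/7 (z(A) = -6 + (A - 6*A²)/7 = -6 + (-6*A²/7 + A/7) = -6 - 6*A²/7 + A/7)
-48491 - (z(3) + c)*38 = -48491 - ((-6 - 6/7*3² + (⅐)*3) + 2406/175)*38 = -48491 - ((-6 - 6/7*9 + 3/7) + 2406/175)*38 = -48491 - ((-6 - 54/7 + 3/7) + 2406/175)*38 = -48491 - (-93/7 + 2406/175)*38 = -48491 - 81*38/175 = -48491 - 1*3078/175 = -48491 - 3078/175 = -8489003/175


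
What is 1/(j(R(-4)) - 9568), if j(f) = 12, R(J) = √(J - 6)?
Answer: -1/9556 ≈ -0.00010465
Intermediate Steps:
R(J) = √(-6 + J)
1/(j(R(-4)) - 9568) = 1/(12 - 9568) = 1/(-9556) = -1/9556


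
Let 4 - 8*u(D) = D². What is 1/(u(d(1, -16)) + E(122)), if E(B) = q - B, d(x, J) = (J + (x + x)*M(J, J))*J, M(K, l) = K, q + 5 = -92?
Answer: -2/147893 ≈ -1.3523e-5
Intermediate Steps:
q = -97 (q = -5 - 92 = -97)
d(x, J) = J*(J + 2*J*x) (d(x, J) = (J + (x + x)*J)*J = (J + (2*x)*J)*J = (J + 2*J*x)*J = J*(J + 2*J*x))
E(B) = -97 - B
u(D) = ½ - D²/8
1/(u(d(1, -16)) + E(122)) = 1/((½ - 65536*(1 + 2*1)²/8) + (-97 - 1*122)) = 1/((½ - 65536*(1 + 2)²/8) + (-97 - 122)) = 1/((½ - (256*3)²/8) - 219) = 1/((½ - ⅛*768²) - 219) = 1/((½ - ⅛*589824) - 219) = 1/((½ - 73728) - 219) = 1/(-147455/2 - 219) = 1/(-147893/2) = -2/147893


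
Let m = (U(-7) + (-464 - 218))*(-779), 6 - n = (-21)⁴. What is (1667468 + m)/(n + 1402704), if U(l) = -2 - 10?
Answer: 2208094/1208229 ≈ 1.8275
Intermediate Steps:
U(l) = -12
n = -194475 (n = 6 - 1*(-21)⁴ = 6 - 1*194481 = 6 - 194481 = -194475)
m = 540626 (m = (-12 + (-464 - 218))*(-779) = (-12 - 682)*(-779) = -694*(-779) = 540626)
(1667468 + m)/(n + 1402704) = (1667468 + 540626)/(-194475 + 1402704) = 2208094/1208229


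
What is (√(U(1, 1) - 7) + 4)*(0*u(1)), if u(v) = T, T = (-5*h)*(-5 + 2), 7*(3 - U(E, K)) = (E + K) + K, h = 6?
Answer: 0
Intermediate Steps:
U(E, K) = 3 - 2*K/7 - E/7 (U(E, K) = 3 - ((E + K) + K)/7 = 3 - (E + 2*K)/7 = 3 + (-2*K/7 - E/7) = 3 - 2*K/7 - E/7)
T = 90 (T = (-5*6)*(-5 + 2) = -30*(-3) = 90)
u(v) = 90
(√(U(1, 1) - 7) + 4)*(0*u(1)) = (√((3 - 2/7*1 - ⅐*1) - 7) + 4)*(0*90) = (√((3 - 2/7 - ⅐) - 7) + 4)*0 = (√(18/7 - 7) + 4)*0 = (√(-31/7) + 4)*0 = (I*√217/7 + 4)*0 = (4 + I*√217/7)*0 = 0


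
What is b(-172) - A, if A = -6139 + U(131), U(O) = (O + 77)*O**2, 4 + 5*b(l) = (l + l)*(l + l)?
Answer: -17698413/5 ≈ -3.5397e+6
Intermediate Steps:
b(l) = -4/5 + 4*l**2/5 (b(l) = -4/5 + ((l + l)*(l + l))/5 = -4/5 + ((2*l)*(2*l))/5 = -4/5 + (4*l**2)/5 = -4/5 + 4*l**2/5)
U(O) = O**2*(77 + O) (U(O) = (77 + O)*O**2 = O**2*(77 + O))
A = 3563349 (A = -6139 + 131**2*(77 + 131) = -6139 + 17161*208 = -6139 + 3569488 = 3563349)
b(-172) - A = (-4/5 + (4/5)*(-172)**2) - 1*3563349 = (-4/5 + (4/5)*29584) - 3563349 = (-4/5 + 118336/5) - 3563349 = 118332/5 - 3563349 = -17698413/5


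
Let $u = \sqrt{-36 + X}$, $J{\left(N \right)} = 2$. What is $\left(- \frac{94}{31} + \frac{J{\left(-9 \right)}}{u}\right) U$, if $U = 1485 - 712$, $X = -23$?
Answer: $- \frac{72662}{31} - \frac{1546 i \sqrt{59}}{59} \approx -2343.9 - 201.27 i$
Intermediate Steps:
$U = 773$
$u = i \sqrt{59}$ ($u = \sqrt{-36 - 23} = \sqrt{-59} = i \sqrt{59} \approx 7.6811 i$)
$\left(- \frac{94}{31} + \frac{J{\left(-9 \right)}}{u}\right) U = \left(- \frac{94}{31} + \frac{2}{i \sqrt{59}}\right) 773 = \left(\left(-94\right) \frac{1}{31} + 2 \left(- \frac{i \sqrt{59}}{59}\right)\right) 773 = \left(- \frac{94}{31} - \frac{2 i \sqrt{59}}{59}\right) 773 = - \frac{72662}{31} - \frac{1546 i \sqrt{59}}{59}$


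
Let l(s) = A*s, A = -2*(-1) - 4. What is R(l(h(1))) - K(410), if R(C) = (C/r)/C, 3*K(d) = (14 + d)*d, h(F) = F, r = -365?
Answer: -63451603/1095 ≈ -57947.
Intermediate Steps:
A = -2 (A = 2 - 4 = -2)
l(s) = -2*s
K(d) = d*(14 + d)/3 (K(d) = ((14 + d)*d)/3 = (d*(14 + d))/3 = d*(14 + d)/3)
R(C) = -1/365 (R(C) = (C/(-365))/C = (C*(-1/365))/C = (-C/365)/C = -1/365)
R(l(h(1))) - K(410) = -1/365 - 410*(14 + 410)/3 = -1/365 - 410*424/3 = -1/365 - 1*173840/3 = -1/365 - 173840/3 = -63451603/1095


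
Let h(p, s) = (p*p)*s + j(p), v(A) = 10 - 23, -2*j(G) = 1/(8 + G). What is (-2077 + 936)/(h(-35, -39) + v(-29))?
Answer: 61614/2580551 ≈ 0.023876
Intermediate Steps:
j(G) = -1/(2*(8 + G))
v(A) = -13
h(p, s) = -1/(16 + 2*p) + s*p² (h(p, s) = (p*p)*s - 1/(16 + 2*p) = p²*s - 1/(16 + 2*p) = s*p² - 1/(16 + 2*p) = -1/(16 + 2*p) + s*p²)
(-2077 + 936)/(h(-35, -39) + v(-29)) = (-2077 + 936)/((-½ - 39*(-35)²*(8 - 35))/(8 - 35) - 13) = -1141/((-½ - 39*1225*(-27))/(-27) - 13) = -1141/(-(-½ + 1289925)/27 - 13) = -1141/(-1/27*2579849/2 - 13) = -1141/(-2579849/54 - 13) = -1141/(-2580551/54) = -1141*(-54/2580551) = 61614/2580551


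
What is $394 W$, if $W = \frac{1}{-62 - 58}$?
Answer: $- \frac{197}{60} \approx -3.2833$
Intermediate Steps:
$W = - \frac{1}{120}$ ($W = \frac{1}{-120} = - \frac{1}{120} \approx -0.0083333$)
$394 W = 394 \left(- \frac{1}{120}\right) = - \frac{197}{60}$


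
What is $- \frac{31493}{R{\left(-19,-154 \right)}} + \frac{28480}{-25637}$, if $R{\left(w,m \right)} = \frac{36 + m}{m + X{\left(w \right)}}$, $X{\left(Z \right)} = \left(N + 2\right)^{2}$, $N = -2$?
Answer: $- \frac{62170405477}{1512583} \approx -41102.0$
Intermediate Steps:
$X{\left(Z \right)} = 0$ ($X{\left(Z \right)} = \left(-2 + 2\right)^{2} = 0^{2} = 0$)
$R{\left(w,m \right)} = \frac{36 + m}{m}$ ($R{\left(w,m \right)} = \frac{36 + m}{m + 0} = \frac{36 + m}{m}$)
$- \frac{31493}{R{\left(-19,-154 \right)}} + \frac{28480}{-25637} = - \frac{31493}{\frac{1}{-154} \left(36 - 154\right)} + \frac{28480}{-25637} = - \frac{31493}{\left(- \frac{1}{154}\right) \left(-118\right)} + 28480 \left(- \frac{1}{25637}\right) = - \frac{31493}{\frac{59}{77}} - \frac{28480}{25637} = \left(-31493\right) \frac{77}{59} - \frac{28480}{25637} = - \frac{2424961}{59} - \frac{28480}{25637} = - \frac{62170405477}{1512583}$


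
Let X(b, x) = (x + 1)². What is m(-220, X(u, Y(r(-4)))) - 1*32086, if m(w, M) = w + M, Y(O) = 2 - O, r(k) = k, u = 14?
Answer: -32257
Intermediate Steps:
X(b, x) = (1 + x)²
m(w, M) = M + w
m(-220, X(u, Y(r(-4)))) - 1*32086 = ((1 + (2 - 1*(-4)))² - 220) - 1*32086 = ((1 + (2 + 4))² - 220) - 32086 = ((1 + 6)² - 220) - 32086 = (7² - 220) - 32086 = (49 - 220) - 32086 = -171 - 32086 = -32257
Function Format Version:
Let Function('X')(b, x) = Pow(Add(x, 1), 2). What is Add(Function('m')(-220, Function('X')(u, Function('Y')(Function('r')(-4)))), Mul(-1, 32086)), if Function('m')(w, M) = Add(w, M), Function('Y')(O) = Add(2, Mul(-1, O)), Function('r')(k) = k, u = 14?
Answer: -32257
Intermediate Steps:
Function('X')(b, x) = Pow(Add(1, x), 2)
Function('m')(w, M) = Add(M, w)
Add(Function('m')(-220, Function('X')(u, Function('Y')(Function('r')(-4)))), Mul(-1, 32086)) = Add(Add(Pow(Add(1, Add(2, Mul(-1, -4))), 2), -220), Mul(-1, 32086)) = Add(Add(Pow(Add(1, Add(2, 4)), 2), -220), -32086) = Add(Add(Pow(Add(1, 6), 2), -220), -32086) = Add(Add(Pow(7, 2), -220), -32086) = Add(Add(49, -220), -32086) = Add(-171, -32086) = -32257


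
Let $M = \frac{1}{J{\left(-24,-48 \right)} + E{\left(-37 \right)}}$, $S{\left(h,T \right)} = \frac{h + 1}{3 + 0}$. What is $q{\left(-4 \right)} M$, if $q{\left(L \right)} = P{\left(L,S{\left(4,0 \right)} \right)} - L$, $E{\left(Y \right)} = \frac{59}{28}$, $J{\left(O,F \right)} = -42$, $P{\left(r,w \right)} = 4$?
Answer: $- \frac{224}{1117} \approx -0.20054$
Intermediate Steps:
$S{\left(h,T \right)} = \frac{1}{3} + \frac{h}{3}$ ($S{\left(h,T \right)} = \frac{1 + h}{3} = \left(1 + h\right) \frac{1}{3} = \frac{1}{3} + \frac{h}{3}$)
$E{\left(Y \right)} = \frac{59}{28}$ ($E{\left(Y \right)} = 59 \cdot \frac{1}{28} = \frac{59}{28}$)
$q{\left(L \right)} = 4 - L$
$M = - \frac{28}{1117}$ ($M = \frac{1}{-42 + \frac{59}{28}} = \frac{1}{- \frac{1117}{28}} = - \frac{28}{1117} \approx -0.025067$)
$q{\left(-4 \right)} M = \left(4 - -4\right) \left(- \frac{28}{1117}\right) = \left(4 + 4\right) \left(- \frac{28}{1117}\right) = 8 \left(- \frac{28}{1117}\right) = - \frac{224}{1117}$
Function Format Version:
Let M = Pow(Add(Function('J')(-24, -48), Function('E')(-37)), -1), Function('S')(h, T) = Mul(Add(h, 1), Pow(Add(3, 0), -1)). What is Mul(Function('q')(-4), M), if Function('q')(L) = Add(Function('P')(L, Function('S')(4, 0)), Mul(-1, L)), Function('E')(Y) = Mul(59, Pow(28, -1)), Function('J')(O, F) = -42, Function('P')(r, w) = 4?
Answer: Rational(-224, 1117) ≈ -0.20054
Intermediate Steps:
Function('S')(h, T) = Add(Rational(1, 3), Mul(Rational(1, 3), h)) (Function('S')(h, T) = Mul(Add(1, h), Pow(3, -1)) = Mul(Add(1, h), Rational(1, 3)) = Add(Rational(1, 3), Mul(Rational(1, 3), h)))
Function('E')(Y) = Rational(59, 28) (Function('E')(Y) = Mul(59, Rational(1, 28)) = Rational(59, 28))
Function('q')(L) = Add(4, Mul(-1, L))
M = Rational(-28, 1117) (M = Pow(Add(-42, Rational(59, 28)), -1) = Pow(Rational(-1117, 28), -1) = Rational(-28, 1117) ≈ -0.025067)
Mul(Function('q')(-4), M) = Mul(Add(4, Mul(-1, -4)), Rational(-28, 1117)) = Mul(Add(4, 4), Rational(-28, 1117)) = Mul(8, Rational(-28, 1117)) = Rational(-224, 1117)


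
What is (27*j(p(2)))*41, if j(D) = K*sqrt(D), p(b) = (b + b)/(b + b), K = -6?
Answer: -6642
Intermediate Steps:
p(b) = 1 (p(b) = (2*b)/((2*b)) = (2*b)*(1/(2*b)) = 1)
j(D) = -6*sqrt(D)
(27*j(p(2)))*41 = (27*(-6*sqrt(1)))*41 = (27*(-6*1))*41 = (27*(-6))*41 = -162*41 = -6642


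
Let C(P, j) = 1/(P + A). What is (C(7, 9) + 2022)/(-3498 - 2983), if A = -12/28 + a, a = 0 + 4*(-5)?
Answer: -190061/609214 ≈ -0.31198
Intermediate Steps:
a = -20 (a = 0 - 20 = -20)
A = -143/7 (A = -12/28 - 20 = -12*1/28 - 20 = -3/7 - 20 = -143/7 ≈ -20.429)
C(P, j) = 1/(-143/7 + P) (C(P, j) = 1/(P - 143/7) = 1/(-143/7 + P))
(C(7, 9) + 2022)/(-3498 - 2983) = (7/(-143 + 7*7) + 2022)/(-3498 - 2983) = (7/(-143 + 49) + 2022)/(-6481) = (7/(-94) + 2022)*(-1/6481) = (7*(-1/94) + 2022)*(-1/6481) = (-7/94 + 2022)*(-1/6481) = (190061/94)*(-1/6481) = -190061/609214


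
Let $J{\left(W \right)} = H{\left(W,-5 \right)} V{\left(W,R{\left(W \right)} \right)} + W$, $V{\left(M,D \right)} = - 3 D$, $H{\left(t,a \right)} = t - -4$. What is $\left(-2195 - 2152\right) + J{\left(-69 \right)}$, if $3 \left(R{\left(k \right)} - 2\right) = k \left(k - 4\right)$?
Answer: $323379$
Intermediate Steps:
$R{\left(k \right)} = 2 + \frac{k \left(-4 + k\right)}{3}$ ($R{\left(k \right)} = 2 + \frac{k \left(k - 4\right)}{3} = 2 + \frac{k \left(-4 + k\right)}{3}$)
$H{\left(t,a \right)} = 4 + t$ ($H{\left(t,a \right)} = t + 4 = 4 + t$)
$J{\left(W \right)} = W + \left(4 + W\right) \left(-6 - W^{2} + 4 W\right)$ ($J{\left(W \right)} = \left(4 + W\right) \left(- 3 \left(2 - \frac{4 W}{3} + \frac{W^{2}}{3}\right)\right) + W = \left(4 + W\right) \left(-6 - W^{2} + 4 W\right) + W = W + \left(4 + W\right) \left(-6 - W^{2} + 4 W\right)$)
$\left(-2195 - 2152\right) + J{\left(-69 \right)} = \left(-2195 - 2152\right) - -327726 = -4347 - -327726 = -4347 + 327726 = 323379$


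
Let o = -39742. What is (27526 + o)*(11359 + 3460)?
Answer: -181028904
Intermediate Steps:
(27526 + o)*(11359 + 3460) = (27526 - 39742)*(11359 + 3460) = -12216*14819 = -181028904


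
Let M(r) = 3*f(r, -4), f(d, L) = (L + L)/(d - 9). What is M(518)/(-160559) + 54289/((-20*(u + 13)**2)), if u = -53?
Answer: -4436742295459/2615184992000 ≈ -1.6965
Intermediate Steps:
f(d, L) = 2*L/(-9 + d) (f(d, L) = (2*L)/(-9 + d) = 2*L/(-9 + d))
M(r) = -24/(-9 + r) (M(r) = 3*(2*(-4)/(-9 + r)) = 3*(-8/(-9 + r)) = -24/(-9 + r))
M(518)/(-160559) + 54289/((-20*(u + 13)**2)) = -24/(-9 + 518)/(-160559) + 54289/((-20*(-53 + 13)**2)) = -24/509*(-1/160559) + 54289/((-20*(-40)**2)) = -24*1/509*(-1/160559) + 54289/((-20*1600)) = -24/509*(-1/160559) + 54289/(-32000) = 24/81724531 + 54289*(-1/32000) = 24/81724531 - 54289/32000 = -4436742295459/2615184992000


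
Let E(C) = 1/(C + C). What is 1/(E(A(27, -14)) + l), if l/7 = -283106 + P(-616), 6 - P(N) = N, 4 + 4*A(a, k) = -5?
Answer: -9/17796494 ≈ -5.0572e-7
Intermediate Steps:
A(a, k) = -9/4 (A(a, k) = -1 + (1/4)*(-5) = -1 - 5/4 = -9/4)
P(N) = 6 - N
l = -1977388 (l = 7*(-283106 + (6 - 1*(-616))) = 7*(-283106 + (6 + 616)) = 7*(-283106 + 622) = 7*(-282484) = -1977388)
E(C) = 1/(2*C)
1/(E(A(27, -14)) + l) = 1/(1/(2*(-9/4)) - 1977388) = 1/((1/2)*(-4/9) - 1977388) = 1/(-2/9 - 1977388) = 1/(-17796494/9) = -9/17796494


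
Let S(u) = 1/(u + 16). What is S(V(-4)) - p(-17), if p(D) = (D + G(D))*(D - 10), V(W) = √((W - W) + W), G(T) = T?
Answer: -59666/65 - I/130 ≈ -917.94 - 0.0076923*I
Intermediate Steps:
V(W) = √W (V(W) = √(0 + W) = √W)
S(u) = 1/(16 + u)
p(D) = 2*D*(-10 + D) (p(D) = (D + D)*(D - 10) = (2*D)*(-10 + D) = 2*D*(-10 + D))
S(V(-4)) - p(-17) = 1/(16 + √(-4)) - 2*(-17)*(-10 - 17) = 1/(16 + 2*I) - 2*(-17)*(-27) = (16 - 2*I)/260 - 1*918 = (16 - 2*I)/260 - 918 = -918 + (16 - 2*I)/260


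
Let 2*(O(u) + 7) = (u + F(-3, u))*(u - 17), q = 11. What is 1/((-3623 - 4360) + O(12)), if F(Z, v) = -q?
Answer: -2/15985 ≈ -0.00012512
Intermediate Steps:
F(Z, v) = -11 (F(Z, v) = -1*11 = -11)
O(u) = -7 + (-17 + u)*(-11 + u)/2 (O(u) = -7 + ((u - 11)*(u - 17))/2 = -7 + ((-11 + u)*(-17 + u))/2 = -7 + ((-17 + u)*(-11 + u))/2 = -7 + (-17 + u)*(-11 + u)/2)
1/((-3623 - 4360) + O(12)) = 1/((-3623 - 4360) + (173/2 + (½)*12² - 14*12)) = 1/(-7983 + (173/2 + (½)*144 - 168)) = 1/(-7983 + (173/2 + 72 - 168)) = 1/(-7983 - 19/2) = 1/(-15985/2) = -2/15985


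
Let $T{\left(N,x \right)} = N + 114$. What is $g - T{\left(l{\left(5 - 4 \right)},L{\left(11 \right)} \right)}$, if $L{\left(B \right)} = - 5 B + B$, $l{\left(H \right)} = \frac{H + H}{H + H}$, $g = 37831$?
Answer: $37716$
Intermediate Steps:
$l{\left(H \right)} = 1$ ($l{\left(H \right)} = \frac{2 H}{2 H} = 2 H \frac{1}{2 H} = 1$)
$L{\left(B \right)} = - 4 B$
$T{\left(N,x \right)} = 114 + N$
$g - T{\left(l{\left(5 - 4 \right)},L{\left(11 \right)} \right)} = 37831 - \left(114 + 1\right) = 37831 - 115 = 37716$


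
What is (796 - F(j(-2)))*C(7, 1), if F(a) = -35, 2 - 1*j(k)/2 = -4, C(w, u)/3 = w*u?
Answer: 17451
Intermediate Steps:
C(w, u) = 3*u*w (C(w, u) = 3*(w*u) = 3*(u*w) = 3*u*w)
j(k) = 12 (j(k) = 4 - 2*(-4) = 4 + 8 = 12)
(796 - F(j(-2)))*C(7, 1) = (796 - 1*(-35))*(3*1*7) = (796 + 35)*21 = 831*21 = 17451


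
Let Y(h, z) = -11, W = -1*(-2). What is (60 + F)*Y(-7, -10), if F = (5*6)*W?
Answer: -1320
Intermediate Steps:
W = 2
F = 60 (F = (5*6)*2 = 30*2 = 60)
(60 + F)*Y(-7, -10) = (60 + 60)*(-11) = 120*(-11) = -1320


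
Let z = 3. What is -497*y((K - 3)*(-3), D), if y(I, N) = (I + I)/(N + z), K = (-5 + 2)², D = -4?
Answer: -17892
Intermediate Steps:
K = 9 (K = (-3)² = 9)
y(I, N) = 2*I/(3 + N) (y(I, N) = (I + I)/(N + 3) = (2*I)/(3 + N) = 2*I/(3 + N))
-497*y((K - 3)*(-3), D) = -994*(9 - 3)*(-3)/(3 - 4) = -994*6*(-3)/(-1) = -994*(-18)*(-1) = -497*36 = -17892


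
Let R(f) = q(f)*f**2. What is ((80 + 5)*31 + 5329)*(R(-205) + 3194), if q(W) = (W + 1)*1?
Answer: -68250731384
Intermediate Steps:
q(W) = 1 + W (q(W) = (1 + W)*1 = 1 + W)
R(f) = f**2*(1 + f) (R(f) = (1 + f)*f**2 = f**2*(1 + f))
((80 + 5)*31 + 5329)*(R(-205) + 3194) = ((80 + 5)*31 + 5329)*((-205)**2*(1 - 205) + 3194) = (85*31 + 5329)*(42025*(-204) + 3194) = (2635 + 5329)*(-8573100 + 3194) = 7964*(-8569906) = -68250731384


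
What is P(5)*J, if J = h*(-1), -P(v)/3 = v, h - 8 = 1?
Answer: 135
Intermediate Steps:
h = 9 (h = 8 + 1 = 9)
P(v) = -3*v
J = -9 (J = 9*(-1) = -9)
P(5)*J = -3*5*(-9) = -15*(-9) = 135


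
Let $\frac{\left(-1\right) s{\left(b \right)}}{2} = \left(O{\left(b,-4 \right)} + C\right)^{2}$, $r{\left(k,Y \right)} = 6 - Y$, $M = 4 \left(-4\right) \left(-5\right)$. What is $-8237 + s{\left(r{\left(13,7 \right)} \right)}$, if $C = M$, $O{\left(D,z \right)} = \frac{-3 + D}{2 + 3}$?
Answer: $- \frac{519557}{25} \approx -20782.0$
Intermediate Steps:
$O{\left(D,z \right)} = - \frac{3}{5} + \frac{D}{5}$ ($O{\left(D,z \right)} = \frac{-3 + D}{5} = \left(-3 + D\right) \frac{1}{5} = - \frac{3}{5} + \frac{D}{5}$)
$M = 80$ ($M = \left(-16\right) \left(-5\right) = 80$)
$C = 80$
$s{\left(b \right)} = - 2 \left(\frac{397}{5} + \frac{b}{5}\right)^{2}$ ($s{\left(b \right)} = - 2 \left(\left(- \frac{3}{5} + \frac{b}{5}\right) + 80\right)^{2} = - 2 \left(\frac{397}{5} + \frac{b}{5}\right)^{2}$)
$-8237 + s{\left(r{\left(13,7 \right)} \right)} = -8237 - \frac{2 \left(397 + \left(6 - 7\right)\right)^{2}}{25} = -8237 - \frac{2 \left(397 - 1\right)^{2}}{25} = -8237 - \frac{2 \cdot 396^{2}}{25} = -8237 - \frac{313632}{25} = - \frac{519557}{25}$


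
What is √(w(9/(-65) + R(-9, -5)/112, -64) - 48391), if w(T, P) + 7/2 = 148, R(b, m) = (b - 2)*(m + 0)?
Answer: I*√192986/2 ≈ 219.65*I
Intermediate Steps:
R(b, m) = m*(-2 + b) (R(b, m) = (-2 + b)*m = m*(-2 + b))
w(T, P) = 289/2 (w(T, P) = -7/2 + 148 = 289/2)
√(w(9/(-65) + R(-9, -5)/112, -64) - 48391) = √(289/2 - 48391) = √(-96493/2) = I*√192986/2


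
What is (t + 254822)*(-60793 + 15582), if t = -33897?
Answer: -9988240175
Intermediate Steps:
(t + 254822)*(-60793 + 15582) = (-33897 + 254822)*(-60793 + 15582) = 220925*(-45211) = -9988240175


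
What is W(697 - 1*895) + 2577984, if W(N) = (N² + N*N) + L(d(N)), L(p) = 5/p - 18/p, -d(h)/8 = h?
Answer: 4207724915/1584 ≈ 2.6564e+6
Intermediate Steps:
d(h) = -8*h
L(p) = -13/p
W(N) = 2*N² + 13/(8*N) (W(N) = (N² + N*N) - 13*(-1/(8*N)) = (N² + N²) - (-13)/(8*N) = 2*N² + 13/(8*N))
W(697 - 1*895) + 2577984 = (13 + 16*(697 - 1*895)³)/(8*(697 - 1*895)) + 2577984 = (13 + 16*(697 - 895)³)/(8*(697 - 895)) + 2577984 = (⅛)*(13 + 16*(-198)³)/(-198) + 2577984 = (⅛)*(-1/198)*(13 + 16*(-7762392)) + 2577984 = (⅛)*(-1/198)*(13 - 124198272) + 2577984 = (⅛)*(-1/198)*(-124198259) + 2577984 = 124198259/1584 + 2577984 = 4207724915/1584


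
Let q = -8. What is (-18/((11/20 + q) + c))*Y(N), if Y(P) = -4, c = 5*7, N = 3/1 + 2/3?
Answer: 1440/551 ≈ 2.6134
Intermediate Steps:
N = 11/3 (N = 3*1 + 2*(1/3) = 3 + 2/3 = 11/3 ≈ 3.6667)
c = 35
(-18/((11/20 + q) + c))*Y(N) = (-18/((11/20 - 8) + 35))*(-4) = (-18/(-149/20 + 35))*(-4) = (-18/(551/20))*(-4) = ((20/551)*(-18))*(-4) = -360/551*(-4) = 1440/551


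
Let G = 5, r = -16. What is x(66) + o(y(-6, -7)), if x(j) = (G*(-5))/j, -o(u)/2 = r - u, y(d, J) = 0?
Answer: 2087/66 ≈ 31.621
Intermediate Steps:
o(u) = 32 + 2*u (o(u) = -2*(-16 - u) = 32 + 2*u)
x(j) = -25/j (x(j) = (5*(-5))/j = -25/j)
x(66) + o(y(-6, -7)) = -25/66 + (32 + 2*0) = -25*1/66 + (32 + 0) = -25/66 + 32 = 2087/66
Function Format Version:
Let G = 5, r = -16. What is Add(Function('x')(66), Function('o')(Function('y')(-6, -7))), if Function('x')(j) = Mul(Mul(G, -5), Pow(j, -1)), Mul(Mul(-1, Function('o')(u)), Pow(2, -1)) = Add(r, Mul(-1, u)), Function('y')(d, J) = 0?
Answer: Rational(2087, 66) ≈ 31.621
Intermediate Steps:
Function('o')(u) = Add(32, Mul(2, u)) (Function('o')(u) = Mul(-2, Add(-16, Mul(-1, u))) = Add(32, Mul(2, u)))
Function('x')(j) = Mul(-25, Pow(j, -1)) (Function('x')(j) = Mul(Mul(5, -5), Pow(j, -1)) = Mul(-25, Pow(j, -1)))
Add(Function('x')(66), Function('o')(Function('y')(-6, -7))) = Add(Mul(-25, Pow(66, -1)), Add(32, Mul(2, 0))) = Add(Mul(-25, Rational(1, 66)), Add(32, 0)) = Add(Rational(-25, 66), 32) = Rational(2087, 66)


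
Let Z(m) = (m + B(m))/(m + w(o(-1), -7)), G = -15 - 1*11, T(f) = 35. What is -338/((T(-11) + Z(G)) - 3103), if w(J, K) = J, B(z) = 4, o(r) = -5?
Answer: 5239/47543 ≈ 0.11019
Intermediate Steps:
G = -26 (G = -15 - 11 = -26)
Z(m) = (4 + m)/(-5 + m) (Z(m) = (m + 4)/(m - 5) = (4 + m)/(-5 + m))
-338/((T(-11) + Z(G)) - 3103) = -338/((35 + (4 - 26)/(-5 - 26)) - 3103) = -338/((35 - 22/(-31)) - 3103) = -338/((35 - 1/31*(-22)) - 3103) = -338/((35 + 22/31) - 3103) = -338/(1107/31 - 3103) = -338/(-95086/31) = -338*(-31/95086) = 5239/47543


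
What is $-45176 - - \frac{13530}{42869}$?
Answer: $- \frac{1936636414}{42869} \approx -45176.0$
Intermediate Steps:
$-45176 - - \frac{13530}{42869} = -45176 + \frac{13530}{42869} = - \frac{1936636414}{42869}$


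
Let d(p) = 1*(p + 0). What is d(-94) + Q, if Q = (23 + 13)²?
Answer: 1202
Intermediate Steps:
d(p) = p (d(p) = 1*p = p)
Q = 1296 (Q = 36² = 1296)
d(-94) + Q = -94 + 1296 = 1202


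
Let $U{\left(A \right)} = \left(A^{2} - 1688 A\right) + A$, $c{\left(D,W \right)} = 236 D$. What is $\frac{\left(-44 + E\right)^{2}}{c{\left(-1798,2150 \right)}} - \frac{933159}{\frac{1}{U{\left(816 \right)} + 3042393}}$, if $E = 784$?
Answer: $- \frac{115406963941900433}{53041} \approx -2.1758 \cdot 10^{12}$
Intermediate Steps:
$U{\left(A \right)} = A^{2} - 1687 A$
$\frac{\left(-44 + E\right)^{2}}{c{\left(-1798,2150 \right)}} - \frac{933159}{\frac{1}{U{\left(816 \right)} + 3042393}} = \frac{\left(-44 + 784\right)^{2}}{236 \left(-1798\right)} - \frac{933159}{\frac{1}{816 \left(-1687 + 816\right) + 3042393}} = \frac{740^{2}}{-424328} - \frac{933159}{\frac{1}{816 \left(-871\right) + 3042393}} = 547600 \left(- \frac{1}{424328}\right) - \frac{933159}{\frac{1}{-710736 + 3042393}} = - \frac{68450}{53041} - \frac{933159}{\frac{1}{2331657}} = - \frac{68450}{53041} - 933159 \frac{1}{\frac{1}{2331657}} = - \frac{68450}{53041} - 2175806714463 = - \frac{115406963941900433}{53041}$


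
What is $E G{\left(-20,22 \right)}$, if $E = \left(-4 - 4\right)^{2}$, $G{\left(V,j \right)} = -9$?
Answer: $-576$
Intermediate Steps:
$E = 64$ ($E = \left(-8\right)^{2} = 64$)
$E G{\left(-20,22 \right)} = 64 \left(-9\right) = -576$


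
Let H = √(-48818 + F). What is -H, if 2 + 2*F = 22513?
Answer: -5*I*√6010/2 ≈ -193.81*I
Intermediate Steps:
F = 22511/2 (F = -1 + (½)*22513 = -1 + 22513/2 = 22511/2 ≈ 11256.)
H = 5*I*√6010/2 (H = √(-48818 + 22511/2) = √(-75125/2) = 5*I*√6010/2 ≈ 193.81*I)
-H = -5*I*√6010/2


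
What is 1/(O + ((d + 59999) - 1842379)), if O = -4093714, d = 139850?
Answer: -1/5736244 ≈ -1.7433e-7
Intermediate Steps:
1/(O + ((d + 59999) - 1842379)) = 1/(-4093714 + ((139850 + 59999) - 1842379)) = 1/(-4093714 + (199849 - 1842379)) = 1/(-4093714 - 1642530) = 1/(-5736244) = -1/5736244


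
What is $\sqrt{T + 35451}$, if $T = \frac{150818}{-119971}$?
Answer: $\frac{\sqrt{510229597068013}}{119971} \approx 188.28$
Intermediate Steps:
$T = - \frac{150818}{119971}$ ($T = 150818 \left(- \frac{1}{119971}\right) = - \frac{150818}{119971} \approx -1.2571$)
$\sqrt{T + 35451} = \sqrt{- \frac{150818}{119971} + 35451} = \sqrt{\frac{4252941103}{119971}} = \frac{\sqrt{510229597068013}}{119971}$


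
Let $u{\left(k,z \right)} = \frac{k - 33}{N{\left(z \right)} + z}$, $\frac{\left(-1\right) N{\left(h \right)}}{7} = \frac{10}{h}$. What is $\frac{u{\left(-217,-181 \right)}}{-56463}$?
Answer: $- \frac{45250}{1845831933} \approx -2.4515 \cdot 10^{-5}$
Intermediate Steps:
$N{\left(h \right)} = - \frac{70}{h}$ ($N{\left(h \right)} = - 7 \frac{10}{h} = - \frac{70}{h}$)
$u{\left(k,z \right)} = \frac{-33 + k}{z - \frac{70}{z}}$ ($u{\left(k,z \right)} = \frac{k - 33}{- \frac{70}{z} + z} = \frac{-33 + k}{z - \frac{70}{z}}$)
$\frac{u{\left(-217,-181 \right)}}{-56463} = \frac{\left(-181\right) \frac{1}{-70 + \left(-181\right)^{2}} \left(-33 - 217\right)}{-56463} = \left(-181\right) \frac{1}{-70 + 32761} \left(-250\right) \left(- \frac{1}{56463}\right) = \left(-181\right) \frac{1}{32691} \left(-250\right) \left(- \frac{1}{56463}\right) = \frac{45250}{32691} \left(- \frac{1}{56463}\right) = - \frac{45250}{1845831933}$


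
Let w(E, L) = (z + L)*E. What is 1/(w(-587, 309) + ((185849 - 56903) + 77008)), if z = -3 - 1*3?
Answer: 1/28093 ≈ 3.5596e-5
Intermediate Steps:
z = -6 (z = -3 - 3 = -6)
w(E, L) = E*(-6 + L) (w(E, L) = (-6 + L)*E = E*(-6 + L))
1/(w(-587, 309) + ((185849 - 56903) + 77008)) = 1/(-587*(-6 + 309) + ((185849 - 56903) + 77008)) = 1/(-587*303 + (128946 + 77008)) = 1/(-177861 + 205954) = 1/28093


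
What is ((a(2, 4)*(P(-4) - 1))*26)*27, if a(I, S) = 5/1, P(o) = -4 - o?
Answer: -3510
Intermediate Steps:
a(I, S) = 5 (a(I, S) = 5*1 = 5)
((a(2, 4)*(P(-4) - 1))*26)*27 = ((5*((-4 - 1*(-4)) - 1))*26)*27 = ((5*((-4 + 4) - 1))*26)*27 = ((5*(0 - 1))*26)*27 = ((5*(-1))*26)*27 = -5*26*27 = -130*27 = -3510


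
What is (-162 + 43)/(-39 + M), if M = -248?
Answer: 17/41 ≈ 0.41463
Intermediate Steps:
(-162 + 43)/(-39 + M) = (-162 + 43)/(-39 - 248) = -119/(-287) = -119*(-1/287) = 17/41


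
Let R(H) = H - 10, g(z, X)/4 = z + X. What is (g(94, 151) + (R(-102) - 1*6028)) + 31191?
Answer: 26031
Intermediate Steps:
g(z, X) = 4*X + 4*z (g(z, X) = 4*(z + X) = 4*(X + z) = 4*X + 4*z)
R(H) = -10 + H
(g(94, 151) + (R(-102) - 1*6028)) + 31191 = ((4*151 + 4*94) + ((-10 - 102) - 1*6028)) + 31191 = ((604 + 376) + (-112 - 6028)) + 31191 = (980 - 6140) + 31191 = -5160 + 31191 = 26031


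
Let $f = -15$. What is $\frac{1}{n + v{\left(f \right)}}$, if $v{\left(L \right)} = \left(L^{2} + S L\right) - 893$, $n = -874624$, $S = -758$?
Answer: $- \frac{1}{863922} \approx -1.1575 \cdot 10^{-6}$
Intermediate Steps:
$v{\left(L \right)} = -893 + L^{2} - 758 L$ ($v{\left(L \right)} = \left(L^{2} - 758 L\right) - 893 = -893 + L^{2} - 758 L$)
$\frac{1}{n + v{\left(f \right)}} = \frac{1}{-874624 - \left(-10477 - 225\right)} = \frac{1}{-874624 + \left(-893 + 225 + 11370\right)} = \frac{1}{-874624 + 10702} = \frac{1}{-863922} = - \frac{1}{863922}$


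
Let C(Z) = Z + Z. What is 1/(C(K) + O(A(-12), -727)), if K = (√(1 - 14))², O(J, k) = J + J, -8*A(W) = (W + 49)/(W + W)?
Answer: -96/2459 ≈ -0.039040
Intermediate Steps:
A(W) = -(49 + W)/(16*W) (A(W) = -(W + 49)/(8*(W + W)) = -(49 + W)/(8*(2*W)) = -(49 + W)*1/(2*W)/8 = -(49 + W)/(16*W))
O(J, k) = 2*J
K = -13 (K = (√(-13))² = (I*√13)² = -13)
C(Z) = 2*Z
1/(C(K) + O(A(-12), -727)) = 1/(2*(-13) + 2*((1/16)*(-49 - 1*(-12))/(-12))) = 1/(-26 + 2*((1/16)*(-1/12)*(-49 + 12))) = 1/(-26 + 2*((1/16)*(-1/12)*(-37))) = 1/(-26 + 2*(37/192)) = 1/(-26 + 37/96) = 1/(-2459/96) = -96/2459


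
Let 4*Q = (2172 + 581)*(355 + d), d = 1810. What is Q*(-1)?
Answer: -5960245/4 ≈ -1.4901e+6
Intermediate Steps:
Q = 5960245/4 (Q = ((2172 + 581)*(355 + 1810))/4 = (2753*2165)/4 = (1/4)*5960245 = 5960245/4 ≈ 1.4901e+6)
Q*(-1) = (5960245/4)*(-1) = -5960245/4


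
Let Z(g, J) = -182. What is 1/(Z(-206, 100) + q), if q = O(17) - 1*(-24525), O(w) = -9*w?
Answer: 1/24190 ≈ 4.1339e-5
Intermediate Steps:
q = 24372 (q = -9*17 - 1*(-24525) = -153 + 24525 = 24372)
1/(Z(-206, 100) + q) = 1/(-182 + 24372) = 1/24190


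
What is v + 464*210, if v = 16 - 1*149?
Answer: 97307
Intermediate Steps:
v = -133 (v = 16 - 149 = -133)
v + 464*210 = -133 + 464*210 = -133 + 97440 = 97307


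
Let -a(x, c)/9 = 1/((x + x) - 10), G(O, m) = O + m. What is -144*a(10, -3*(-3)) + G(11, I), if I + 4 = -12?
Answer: 623/5 ≈ 124.60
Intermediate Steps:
I = -16 (I = -4 - 12 = -16)
a(x, c) = -9/(-10 + 2*x) (a(x, c) = -9/((x + x) - 10) = -9/(2*x - 10) = -9/(-10 + 2*x))
-144*a(10, -3*(-3)) + G(11, I) = -(-1296)/(-10 + 2*10) + (11 - 16) = -(-1296)/(-10 + 20) - 5 = -(-1296)/10 - 5 = -144*(-9/10) - 5 = 648/5 - 5 = 623/5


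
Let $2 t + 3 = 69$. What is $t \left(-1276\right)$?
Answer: $-42108$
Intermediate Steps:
$t = 33$ ($t = - \frac{3}{2} + \frac{1}{2} \cdot 69 = - \frac{3}{2} + \frac{69}{2} = 33$)
$t \left(-1276\right) = 33 \left(-1276\right) = -42108$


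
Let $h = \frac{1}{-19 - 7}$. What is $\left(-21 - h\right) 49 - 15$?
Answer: $- \frac{27095}{26} \approx -1042.1$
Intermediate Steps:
$h = - \frac{1}{26}$ ($h = \frac{1}{-26} = - \frac{1}{26} \approx -0.038462$)
$\left(-21 - h\right) 49 - 15 = \left(-21 - - \frac{1}{26}\right) 49 - 15 = \left(-21 + \frac{1}{26}\right) 49 - 15 = \left(- \frac{545}{26}\right) 49 - 15 = - \frac{26705}{26} - 15 = - \frac{27095}{26}$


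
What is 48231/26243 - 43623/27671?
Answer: 1178892/4510373 ≈ 0.26137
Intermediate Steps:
48231/26243 - 43623/27671 = 48231*(1/26243) - 43623*1/27671 = 2097/1141 - 43623/27671 = 1178892/4510373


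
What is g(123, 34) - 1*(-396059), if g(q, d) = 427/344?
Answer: 136244723/344 ≈ 3.9606e+5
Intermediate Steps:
g(q, d) = 427/344 (g(q, d) = 427*(1/344) = 427/344)
g(123, 34) - 1*(-396059) = 427/344 - 1*(-396059) = 427/344 + 396059 = 136244723/344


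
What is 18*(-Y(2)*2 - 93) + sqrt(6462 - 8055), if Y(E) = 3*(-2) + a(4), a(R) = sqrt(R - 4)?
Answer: -1458 + 3*I*sqrt(177) ≈ -1458.0 + 39.912*I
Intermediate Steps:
a(R) = sqrt(-4 + R)
Y(E) = -6 (Y(E) = 3*(-2) + sqrt(-4 + 4) = -6 + sqrt(0) = -6 + 0 = -6)
18*(-Y(2)*2 - 93) + sqrt(6462 - 8055) = 18*(-1*(-6)*2 - 93) + sqrt(6462 - 8055) = 18*(6*2 - 93) + sqrt(-1593) = 18*(12 - 93) + 3*I*sqrt(177) = 18*(-81) + 3*I*sqrt(177) = -1458 + 3*I*sqrt(177)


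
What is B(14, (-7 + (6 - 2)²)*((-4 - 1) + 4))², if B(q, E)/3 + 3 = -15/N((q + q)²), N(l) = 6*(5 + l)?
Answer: 22458121/276676 ≈ 81.171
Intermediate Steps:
N(l) = 30 + 6*l
B(q, E) = -9 - 45/(30 + 24*q²) (B(q, E) = -9 + 3*(-15/(30 + 6*(q + q)²)) = -9 + 3*(-15/(30 + 6*(2*q)²)) = -9 + 3*(-15/(30 + 6*(4*q²))) = -9 + 3*(-15/(30 + 24*q²)) = -9 - 45/(30 + 24*q²))
B(14, (-7 + (6 - 2)²)*((-4 - 1) + 4))² = (3*(-35 - 24*14²)/(2*(5 + 4*14²)))² = (3*(-35 - 24*196)/(2*(5 + 4*196)))² = (3*(-35 - 4704)/(2*(5 + 784)))² = ((3/2)*(-4739)/789)² = ((3/2)*(1/789)*(-4739))² = (-4739/526)² = 22458121/276676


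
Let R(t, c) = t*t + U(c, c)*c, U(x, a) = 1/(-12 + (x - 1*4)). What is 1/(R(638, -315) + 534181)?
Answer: 331/311545790 ≈ 1.0624e-6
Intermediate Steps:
U(x, a) = 1/(-16 + x) (U(x, a) = 1/(-12 + (x - 4)) = 1/(-12 + (-4 + x)) = 1/(-16 + x))
R(t, c) = t² + c/(-16 + c) (R(t, c) = t*t + c/(-16 + c) = t² + c/(-16 + c))
1/(R(638, -315) + 534181) = 1/((-315 + 638²*(-16 - 315))/(-16 - 315) + 534181) = 1/((-315 + 407044*(-331))/(-331) + 534181) = 1/(-(-315 - 134731564)/331 + 534181) = 1/(-1/331*(-134731879) + 534181) = 1/(134731879/331 + 534181) = 1/(311545790/331) = 331/311545790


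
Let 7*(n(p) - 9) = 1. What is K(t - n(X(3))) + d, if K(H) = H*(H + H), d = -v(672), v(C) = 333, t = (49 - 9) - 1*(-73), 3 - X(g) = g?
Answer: 1040741/49 ≈ 21240.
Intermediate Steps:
X(g) = 3 - g
n(p) = 64/7 (n(p) = 9 + (⅐)*1 = 9 + ⅐ = 64/7)
t = 113 (t = 40 + 73 = 113)
d = -333 (d = -1*333 = -333)
K(H) = 2*H² (K(H) = H*(2*H) = 2*H²)
K(t - n(X(3))) + d = 2*(113 - 1*64/7)² - 333 = 2*(113 - 64/7)² - 333 = 2*(727/7)² - 333 = 2*(528529/49) - 333 = 1057058/49 - 333 = 1040741/49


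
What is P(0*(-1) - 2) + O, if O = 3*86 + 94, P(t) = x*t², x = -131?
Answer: -172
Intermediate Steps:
P(t) = -131*t²
O = 352 (O = 258 + 94 = 352)
P(0*(-1) - 2) + O = -131*(0*(-1) - 2)² + 352 = -131*(0 - 2)² + 352 = -131*(-2)² + 352 = -131*4 + 352 = -524 + 352 = -172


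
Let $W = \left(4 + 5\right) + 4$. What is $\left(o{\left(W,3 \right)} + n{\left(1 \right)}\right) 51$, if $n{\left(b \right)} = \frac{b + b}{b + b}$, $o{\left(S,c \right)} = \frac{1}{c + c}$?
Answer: $\frac{119}{2} \approx 59.5$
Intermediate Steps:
$W = 13$ ($W = 9 + 4 = 13$)
$o{\left(S,c \right)} = \frac{1}{2 c}$
$n{\left(b \right)} = 1$ ($n{\left(b \right)} = \frac{2 b}{2 b} = 2 b \frac{1}{2 b} = 1$)
$\left(o{\left(W,3 \right)} + n{\left(1 \right)}\right) 51 = \left(\frac{1}{2 \cdot 3} + 1\right) 51 = \left(\frac{1}{2} \cdot \frac{1}{3} + 1\right) 51 = \left(\frac{1}{6} + 1\right) 51 = \frac{7}{6} \cdot 51 = \frac{119}{2}$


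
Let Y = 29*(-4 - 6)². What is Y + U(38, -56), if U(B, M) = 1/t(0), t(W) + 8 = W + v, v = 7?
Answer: 2899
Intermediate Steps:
t(W) = -1 + W (t(W) = -8 + (W + 7) = -8 + (7 + W) = -1 + W)
Y = 2900 (Y = 29*(-10)² = 29*100 = 2900)
U(B, M) = -1 (U(B, M) = 1/(-1 + 0) = 1/(-1) = -1)
Y + U(38, -56) = 2900 - 1 = 2899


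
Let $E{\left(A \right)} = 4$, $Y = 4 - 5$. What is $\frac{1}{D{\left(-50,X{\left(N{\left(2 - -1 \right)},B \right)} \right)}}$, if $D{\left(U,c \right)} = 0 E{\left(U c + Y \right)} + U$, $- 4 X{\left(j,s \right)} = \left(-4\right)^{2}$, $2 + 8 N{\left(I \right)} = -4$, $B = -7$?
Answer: $- \frac{1}{50} \approx -0.02$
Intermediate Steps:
$N{\left(I \right)} = - \frac{3}{4}$ ($N{\left(I \right)} = - \frac{1}{4} + \frac{1}{8} \left(-4\right) = - \frac{1}{4} - \frac{1}{2} = - \frac{3}{4}$)
$Y = -1$
$X{\left(j,s \right)} = -4$ ($X{\left(j,s \right)} = - \frac{\left(-4\right)^{2}}{4} = \left(- \frac{1}{4}\right) 16 = -4$)
$D{\left(U,c \right)} = U$ ($D{\left(U,c \right)} = 0 \cdot 4 + U = 0 + U = U$)
$\frac{1}{D{\left(-50,X{\left(N{\left(2 - -1 \right)},B \right)} \right)}} = \frac{1}{-50} = - \frac{1}{50}$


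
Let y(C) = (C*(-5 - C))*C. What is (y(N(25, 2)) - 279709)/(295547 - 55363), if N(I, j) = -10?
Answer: -39887/34312 ≈ -1.1625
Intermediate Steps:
y(C) = C**2*(-5 - C)
(y(N(25, 2)) - 279709)/(295547 - 55363) = ((-10)**2*(-5 - 1*(-10)) - 279709)/(295547 - 55363) = (100*(-5 + 10) - 279709)/240184 = (100*5 - 279709)*(1/240184) = (500 - 279709)*(1/240184) = -279209*1/240184 = -39887/34312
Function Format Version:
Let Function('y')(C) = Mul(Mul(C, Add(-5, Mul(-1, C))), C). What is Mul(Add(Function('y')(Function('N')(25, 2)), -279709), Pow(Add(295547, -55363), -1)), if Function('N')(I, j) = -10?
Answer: Rational(-39887, 34312) ≈ -1.1625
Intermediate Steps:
Function('y')(C) = Mul(Pow(C, 2), Add(-5, Mul(-1, C)))
Mul(Add(Function('y')(Function('N')(25, 2)), -279709), Pow(Add(295547, -55363), -1)) = Mul(Add(Mul(Pow(-10, 2), Add(-5, Mul(-1, -10))), -279709), Pow(Add(295547, -55363), -1)) = Mul(Add(Mul(100, Add(-5, 10)), -279709), Pow(240184, -1)) = Mul(Add(Mul(100, 5), -279709), Rational(1, 240184)) = Mul(Add(500, -279709), Rational(1, 240184)) = Mul(-279209, Rational(1, 240184)) = Rational(-39887, 34312)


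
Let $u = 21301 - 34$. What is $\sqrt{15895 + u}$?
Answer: $\sqrt{37162} \approx 192.77$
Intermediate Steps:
$u = 21267$ ($u = 21301 - 34 = 21267$)
$\sqrt{15895 + u} = \sqrt{15895 + 21267} = \sqrt{37162}$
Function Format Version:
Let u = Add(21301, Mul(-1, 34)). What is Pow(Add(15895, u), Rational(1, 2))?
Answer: Pow(37162, Rational(1, 2)) ≈ 192.77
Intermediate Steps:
u = 21267 (u = Add(21301, -34) = 21267)
Pow(Add(15895, u), Rational(1, 2)) = Pow(Add(15895, 21267), Rational(1, 2)) = Pow(37162, Rational(1, 2))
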